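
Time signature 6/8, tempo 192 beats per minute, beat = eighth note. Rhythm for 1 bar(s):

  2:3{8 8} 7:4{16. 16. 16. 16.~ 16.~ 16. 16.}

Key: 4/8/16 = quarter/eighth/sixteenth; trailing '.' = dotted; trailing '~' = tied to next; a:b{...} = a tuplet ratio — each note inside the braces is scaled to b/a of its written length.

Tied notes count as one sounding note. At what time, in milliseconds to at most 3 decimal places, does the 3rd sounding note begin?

1. 0.0ms @ 0 + 468.75ms (3/2)
2. 468.75ms @ 3/2 + 468.75ms (3/2)
3. 937.5ms @ 3 + 133.929ms (3/7)
4. 1071.429ms @ 24/7 + 133.929ms (3/7)
5. 1205.357ms @ 27/7 + 133.929ms (3/7)
6. 1339.286ms @ 30/7 + 401.786ms (9/7)
7. 1741.071ms @ 39/7 + 133.929ms (3/7)

note 3 onset = 3b = 937.5ms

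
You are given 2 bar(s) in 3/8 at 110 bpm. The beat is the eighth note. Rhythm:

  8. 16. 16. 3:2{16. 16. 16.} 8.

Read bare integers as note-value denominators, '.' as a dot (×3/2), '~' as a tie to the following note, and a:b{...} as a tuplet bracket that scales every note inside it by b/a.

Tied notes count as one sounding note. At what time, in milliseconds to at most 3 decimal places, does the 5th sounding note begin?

note 5 onset = 7/2b = 1909.091ms

1. 0.0ms @ 0 + 818.182ms (3/2)
2. 818.182ms @ 3/2 + 409.091ms (3/4)
3. 1227.273ms @ 9/4 + 409.091ms (3/4)
4. 1636.364ms @ 3 + 272.727ms (1/2)
5. 1909.091ms @ 7/2 + 272.727ms (1/2)
6. 2181.818ms @ 4 + 272.727ms (1/2)
7. 2454.545ms @ 9/2 + 818.182ms (3/2)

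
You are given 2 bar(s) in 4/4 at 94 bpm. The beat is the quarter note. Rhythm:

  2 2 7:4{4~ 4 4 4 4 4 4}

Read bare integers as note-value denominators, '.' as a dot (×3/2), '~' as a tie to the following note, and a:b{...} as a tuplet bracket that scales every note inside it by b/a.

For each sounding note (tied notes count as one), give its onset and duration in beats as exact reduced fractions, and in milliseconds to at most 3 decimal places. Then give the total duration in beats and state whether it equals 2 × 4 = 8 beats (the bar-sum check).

1) 0.0ms=0b +1276.596ms=2b
2) 1276.596ms=2b +1276.596ms=2b
3) 2553.191ms=4b +729.483ms=8/7b
4) 3282.675ms=36/7b +364.742ms=4/7b
5) 3647.416ms=40/7b +364.742ms=4/7b
6) 4012.158ms=44/7b +364.742ms=4/7b
7) 4376.9ms=48/7b +364.742ms=4/7b
8) 4741.641ms=52/7b +364.742ms=4/7b
Σ=8b of 8 (94bpm 4/4) — PASS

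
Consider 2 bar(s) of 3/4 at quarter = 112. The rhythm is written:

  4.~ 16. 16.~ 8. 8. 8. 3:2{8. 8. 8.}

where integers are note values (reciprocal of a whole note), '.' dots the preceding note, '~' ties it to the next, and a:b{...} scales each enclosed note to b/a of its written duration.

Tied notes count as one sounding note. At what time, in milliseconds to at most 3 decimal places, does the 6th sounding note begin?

1. 0.0ms @ 0 + 1004.464ms (15/8)
2. 1004.464ms @ 15/8 + 602.679ms (9/8)
3. 1607.143ms @ 3 + 401.786ms (3/4)
4. 2008.929ms @ 15/4 + 401.786ms (3/4)
5. 2410.714ms @ 9/2 + 267.857ms (1/2)
6. 2678.571ms @ 5 + 267.857ms (1/2)
7. 2946.429ms @ 11/2 + 267.857ms (1/2)

note 6 onset = 5b = 2678.571ms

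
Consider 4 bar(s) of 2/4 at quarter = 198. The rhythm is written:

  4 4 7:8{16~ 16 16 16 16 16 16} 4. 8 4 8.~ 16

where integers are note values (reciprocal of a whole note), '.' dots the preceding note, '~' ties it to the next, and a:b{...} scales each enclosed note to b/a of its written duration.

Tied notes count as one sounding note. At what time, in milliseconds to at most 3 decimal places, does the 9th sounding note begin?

note 9 onset = 4b = 1212.121ms

1. 0.0ms @ 0 + 303.03ms (1)
2. 303.03ms @ 1 + 303.03ms (1)
3. 606.061ms @ 2 + 173.16ms (4/7)
4. 779.221ms @ 18/7 + 86.58ms (2/7)
5. 865.801ms @ 20/7 + 86.58ms (2/7)
6. 952.381ms @ 22/7 + 86.58ms (2/7)
7. 1038.961ms @ 24/7 + 86.58ms (2/7)
8. 1125.541ms @ 26/7 + 86.58ms (2/7)
9. 1212.121ms @ 4 + 454.545ms (3/2)
10. 1666.667ms @ 11/2 + 151.515ms (1/2)
11. 1818.182ms @ 6 + 303.03ms (1)
12. 2121.212ms @ 7 + 303.03ms (1)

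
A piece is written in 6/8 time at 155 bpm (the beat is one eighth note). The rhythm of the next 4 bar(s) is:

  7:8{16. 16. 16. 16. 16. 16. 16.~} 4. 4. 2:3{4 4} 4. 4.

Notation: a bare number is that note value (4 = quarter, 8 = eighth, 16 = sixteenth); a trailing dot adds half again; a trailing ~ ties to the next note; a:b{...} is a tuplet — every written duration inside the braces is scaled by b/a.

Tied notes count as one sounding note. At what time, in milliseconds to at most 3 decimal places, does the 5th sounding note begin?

1. 0.0ms @ 0 + 331.797ms (6/7)
2. 331.797ms @ 6/7 + 331.797ms (6/7)
3. 663.594ms @ 12/7 + 331.797ms (6/7)
4. 995.392ms @ 18/7 + 331.797ms (6/7)
5. 1327.189ms @ 24/7 + 331.797ms (6/7)
6. 1658.986ms @ 30/7 + 331.797ms (6/7)
7. 1990.783ms @ 36/7 + 1493.088ms (27/7)
8. 3483.871ms @ 9 + 1161.29ms (3)
9. 4645.161ms @ 12 + 1161.29ms (3)
10. 5806.452ms @ 15 + 1161.29ms (3)
11. 6967.742ms @ 18 + 1161.29ms (3)
12. 8129.032ms @ 21 + 1161.29ms (3)

note 5 onset = 24/7b = 1327.189ms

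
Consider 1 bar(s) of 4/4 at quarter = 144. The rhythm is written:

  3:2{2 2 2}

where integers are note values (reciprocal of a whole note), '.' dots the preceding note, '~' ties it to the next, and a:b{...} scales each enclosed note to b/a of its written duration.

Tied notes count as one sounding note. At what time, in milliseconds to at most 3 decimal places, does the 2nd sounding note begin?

note 2 onset = 4/3b = 555.556ms

1. 0.0ms @ 0 + 555.556ms (4/3)
2. 555.556ms @ 4/3 + 555.556ms (4/3)
3. 1111.111ms @ 8/3 + 555.556ms (4/3)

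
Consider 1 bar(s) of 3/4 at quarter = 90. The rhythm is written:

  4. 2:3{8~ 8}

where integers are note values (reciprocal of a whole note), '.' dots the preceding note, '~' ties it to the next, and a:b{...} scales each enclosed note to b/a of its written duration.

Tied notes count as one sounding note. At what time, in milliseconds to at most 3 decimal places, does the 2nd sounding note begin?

note 2 onset = 3/2b = 1000.0ms

1. 0.0ms @ 0 + 1000.0ms (3/2)
2. 1000.0ms @ 3/2 + 1000.0ms (3/2)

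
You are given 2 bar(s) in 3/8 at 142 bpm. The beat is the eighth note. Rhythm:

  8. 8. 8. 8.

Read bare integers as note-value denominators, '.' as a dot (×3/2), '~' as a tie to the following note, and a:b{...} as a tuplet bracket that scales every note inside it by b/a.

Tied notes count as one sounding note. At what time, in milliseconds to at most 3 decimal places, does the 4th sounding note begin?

1. 0.0ms @ 0 + 633.803ms (3/2)
2. 633.803ms @ 3/2 + 633.803ms (3/2)
3. 1267.606ms @ 3 + 633.803ms (3/2)
4. 1901.408ms @ 9/2 + 633.803ms (3/2)

note 4 onset = 9/2b = 1901.408ms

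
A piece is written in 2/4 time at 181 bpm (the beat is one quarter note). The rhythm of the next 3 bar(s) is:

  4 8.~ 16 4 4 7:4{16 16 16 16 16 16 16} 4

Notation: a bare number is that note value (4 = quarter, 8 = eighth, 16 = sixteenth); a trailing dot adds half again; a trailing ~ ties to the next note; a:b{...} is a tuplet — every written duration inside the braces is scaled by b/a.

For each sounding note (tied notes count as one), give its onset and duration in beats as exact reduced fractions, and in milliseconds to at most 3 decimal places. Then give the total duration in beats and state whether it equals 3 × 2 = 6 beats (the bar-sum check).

1) 0.0ms=0b +331.492ms=1b
2) 331.492ms=1b +331.492ms=1b
3) 662.983ms=2b +331.492ms=1b
4) 994.475ms=3b +331.492ms=1b
5) 1325.967ms=4b +47.356ms=1/7b
6) 1373.323ms=29/7b +47.356ms=1/7b
7) 1420.679ms=30/7b +47.356ms=1/7b
8) 1468.035ms=31/7b +47.356ms=1/7b
9) 1515.391ms=32/7b +47.356ms=1/7b
10) 1562.747ms=33/7b +47.356ms=1/7b
11) 1610.103ms=34/7b +47.356ms=1/7b
12) 1657.459ms=5b +331.492ms=1b
Σ=6b of 6 (181bpm 2/4) — PASS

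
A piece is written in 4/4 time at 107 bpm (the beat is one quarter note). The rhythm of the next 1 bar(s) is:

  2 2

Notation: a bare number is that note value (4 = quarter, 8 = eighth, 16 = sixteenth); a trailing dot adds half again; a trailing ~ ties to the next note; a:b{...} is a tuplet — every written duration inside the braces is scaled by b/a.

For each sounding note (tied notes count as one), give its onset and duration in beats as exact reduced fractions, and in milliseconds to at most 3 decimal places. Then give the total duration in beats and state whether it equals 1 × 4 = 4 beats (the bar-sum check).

1) 0.0ms=0b +1121.495ms=2b
2) 1121.495ms=2b +1121.495ms=2b
Σ=4b of 4 (107bpm 4/4) — PASS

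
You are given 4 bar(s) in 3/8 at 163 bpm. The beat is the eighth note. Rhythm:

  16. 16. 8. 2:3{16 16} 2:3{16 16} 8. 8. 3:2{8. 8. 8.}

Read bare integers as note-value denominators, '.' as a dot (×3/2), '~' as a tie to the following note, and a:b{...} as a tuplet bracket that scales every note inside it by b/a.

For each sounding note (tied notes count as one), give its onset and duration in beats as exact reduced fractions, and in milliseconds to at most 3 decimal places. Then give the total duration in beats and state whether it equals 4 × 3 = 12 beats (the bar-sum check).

1) 0.0ms=0b +276.074ms=3/4b
2) 276.074ms=3/4b +276.074ms=3/4b
3) 552.147ms=3/2b +552.147ms=3/2b
4) 1104.294ms=3b +276.074ms=3/4b
5) 1380.368ms=15/4b +276.074ms=3/4b
6) 1656.442ms=9/2b +276.074ms=3/4b
7) 1932.515ms=21/4b +276.074ms=3/4b
8) 2208.589ms=6b +552.147ms=3/2b
9) 2760.736ms=15/2b +552.147ms=3/2b
10) 3312.883ms=9b +368.098ms=1b
11) 3680.982ms=10b +368.098ms=1b
12) 4049.08ms=11b +368.098ms=1b
Σ=12b of 12 (163bpm 3/8) — PASS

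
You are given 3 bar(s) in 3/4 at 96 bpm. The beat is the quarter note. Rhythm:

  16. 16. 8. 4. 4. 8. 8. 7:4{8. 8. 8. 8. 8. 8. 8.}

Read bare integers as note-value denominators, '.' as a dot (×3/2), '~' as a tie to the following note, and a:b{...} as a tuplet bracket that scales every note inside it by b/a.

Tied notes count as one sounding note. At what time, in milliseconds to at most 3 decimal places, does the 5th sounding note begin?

1. 0.0ms @ 0 + 234.375ms (3/8)
2. 234.375ms @ 3/8 + 234.375ms (3/8)
3. 468.75ms @ 3/4 + 468.75ms (3/4)
4. 937.5ms @ 3/2 + 937.5ms (3/2)
5. 1875.0ms @ 3 + 937.5ms (3/2)
6. 2812.5ms @ 9/2 + 468.75ms (3/4)
7. 3281.25ms @ 21/4 + 468.75ms (3/4)
8. 3750.0ms @ 6 + 267.857ms (3/7)
9. 4017.857ms @ 45/7 + 267.857ms (3/7)
10. 4285.714ms @ 48/7 + 267.857ms (3/7)
11. 4553.571ms @ 51/7 + 267.857ms (3/7)
12. 4821.429ms @ 54/7 + 267.857ms (3/7)
13. 5089.286ms @ 57/7 + 267.857ms (3/7)
14. 5357.143ms @ 60/7 + 267.857ms (3/7)

note 5 onset = 3b = 1875.0ms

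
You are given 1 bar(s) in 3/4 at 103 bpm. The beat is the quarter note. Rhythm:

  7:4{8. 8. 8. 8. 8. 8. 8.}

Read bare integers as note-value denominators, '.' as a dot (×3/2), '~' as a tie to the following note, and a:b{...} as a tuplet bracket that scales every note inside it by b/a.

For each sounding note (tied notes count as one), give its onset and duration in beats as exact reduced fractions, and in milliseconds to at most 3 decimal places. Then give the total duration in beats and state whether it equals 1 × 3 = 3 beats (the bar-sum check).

1) 0.0ms=0b +249.653ms=3/7b
2) 249.653ms=3/7b +249.653ms=3/7b
3) 499.307ms=6/7b +249.653ms=3/7b
4) 748.96ms=9/7b +249.653ms=3/7b
5) 998.613ms=12/7b +249.653ms=3/7b
6) 1248.266ms=15/7b +249.653ms=3/7b
7) 1497.92ms=18/7b +249.653ms=3/7b
Σ=3b of 3 (103bpm 3/4) — PASS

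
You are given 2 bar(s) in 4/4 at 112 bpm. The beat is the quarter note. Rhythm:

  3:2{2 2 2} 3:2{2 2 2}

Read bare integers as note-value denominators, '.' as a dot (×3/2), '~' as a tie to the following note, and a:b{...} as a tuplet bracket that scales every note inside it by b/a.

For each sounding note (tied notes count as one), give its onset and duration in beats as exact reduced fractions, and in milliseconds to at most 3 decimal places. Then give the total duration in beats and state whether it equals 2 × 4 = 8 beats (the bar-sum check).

1) 0.0ms=0b +714.286ms=4/3b
2) 714.286ms=4/3b +714.286ms=4/3b
3) 1428.571ms=8/3b +714.286ms=4/3b
4) 2142.857ms=4b +714.286ms=4/3b
5) 2857.143ms=16/3b +714.286ms=4/3b
6) 3571.429ms=20/3b +714.286ms=4/3b
Σ=8b of 8 (112bpm 4/4) — PASS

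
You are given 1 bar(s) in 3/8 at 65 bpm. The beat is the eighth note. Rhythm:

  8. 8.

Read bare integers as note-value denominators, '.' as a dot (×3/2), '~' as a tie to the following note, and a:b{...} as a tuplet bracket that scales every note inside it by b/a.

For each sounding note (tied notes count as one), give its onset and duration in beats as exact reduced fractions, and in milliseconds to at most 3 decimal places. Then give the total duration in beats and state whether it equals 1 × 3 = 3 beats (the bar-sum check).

1) 0.0ms=0b +1384.615ms=3/2b
2) 1384.615ms=3/2b +1384.615ms=3/2b
Σ=3b of 3 (65bpm 3/8) — PASS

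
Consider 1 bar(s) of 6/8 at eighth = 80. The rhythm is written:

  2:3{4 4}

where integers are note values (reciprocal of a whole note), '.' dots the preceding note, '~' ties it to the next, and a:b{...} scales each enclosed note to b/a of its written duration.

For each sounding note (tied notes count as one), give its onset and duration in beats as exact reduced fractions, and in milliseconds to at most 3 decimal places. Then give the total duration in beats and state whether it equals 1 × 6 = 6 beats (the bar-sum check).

1) 0.0ms=0b +2250.0ms=3b
2) 2250.0ms=3b +2250.0ms=3b
Σ=6b of 6 (80bpm 6/8) — PASS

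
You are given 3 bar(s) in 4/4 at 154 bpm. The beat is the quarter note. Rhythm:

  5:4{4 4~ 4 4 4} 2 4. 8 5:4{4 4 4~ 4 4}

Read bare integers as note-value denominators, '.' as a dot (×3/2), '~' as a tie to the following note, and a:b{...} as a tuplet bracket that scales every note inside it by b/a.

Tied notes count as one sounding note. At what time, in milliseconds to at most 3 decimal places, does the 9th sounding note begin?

1. 0.0ms @ 0 + 311.688ms (4/5)
2. 311.688ms @ 4/5 + 623.377ms (8/5)
3. 935.065ms @ 12/5 + 311.688ms (4/5)
4. 1246.753ms @ 16/5 + 311.688ms (4/5)
5. 1558.442ms @ 4 + 779.221ms (2)
6. 2337.662ms @ 6 + 584.416ms (3/2)
7. 2922.078ms @ 15/2 + 194.805ms (1/2)
8. 3116.883ms @ 8 + 311.688ms (4/5)
9. 3428.571ms @ 44/5 + 311.688ms (4/5)
10. 3740.26ms @ 48/5 + 623.377ms (8/5)
11. 4363.636ms @ 56/5 + 311.688ms (4/5)

note 9 onset = 44/5b = 3428.571ms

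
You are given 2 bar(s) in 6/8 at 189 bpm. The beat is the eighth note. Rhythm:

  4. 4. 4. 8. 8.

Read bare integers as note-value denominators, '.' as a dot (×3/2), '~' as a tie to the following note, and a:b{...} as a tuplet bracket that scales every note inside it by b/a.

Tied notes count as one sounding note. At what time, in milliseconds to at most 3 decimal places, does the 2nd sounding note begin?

note 2 onset = 3b = 952.381ms

1. 0.0ms @ 0 + 952.381ms (3)
2. 952.381ms @ 3 + 952.381ms (3)
3. 1904.762ms @ 6 + 952.381ms (3)
4. 2857.143ms @ 9 + 476.19ms (3/2)
5. 3333.333ms @ 21/2 + 476.19ms (3/2)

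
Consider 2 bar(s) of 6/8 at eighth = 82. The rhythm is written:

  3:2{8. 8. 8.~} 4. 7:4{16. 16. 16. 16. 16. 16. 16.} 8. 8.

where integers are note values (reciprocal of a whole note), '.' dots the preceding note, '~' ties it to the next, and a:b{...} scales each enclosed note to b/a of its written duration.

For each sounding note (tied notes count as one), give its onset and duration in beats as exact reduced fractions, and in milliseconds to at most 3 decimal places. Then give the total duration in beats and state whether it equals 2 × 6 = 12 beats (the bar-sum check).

1) 0.0ms=0b +731.707ms=1b
2) 731.707ms=1b +731.707ms=1b
3) 1463.415ms=2b +2926.829ms=4b
4) 4390.244ms=6b +313.589ms=3/7b
5) 4703.833ms=45/7b +313.589ms=3/7b
6) 5017.422ms=48/7b +313.589ms=3/7b
7) 5331.01ms=51/7b +313.589ms=3/7b
8) 5644.599ms=54/7b +313.589ms=3/7b
9) 5958.188ms=57/7b +313.589ms=3/7b
10) 6271.777ms=60/7b +313.589ms=3/7b
11) 6585.366ms=9b +1097.561ms=3/2b
12) 7682.927ms=21/2b +1097.561ms=3/2b
Σ=12b of 12 (82bpm 6/8) — PASS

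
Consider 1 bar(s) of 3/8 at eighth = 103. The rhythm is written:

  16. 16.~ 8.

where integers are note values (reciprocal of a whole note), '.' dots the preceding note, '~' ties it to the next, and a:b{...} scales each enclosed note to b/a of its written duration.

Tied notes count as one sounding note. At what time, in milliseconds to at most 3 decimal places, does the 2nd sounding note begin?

1. 0.0ms @ 0 + 436.893ms (3/4)
2. 436.893ms @ 3/4 + 1310.68ms (9/4)

note 2 onset = 3/4b = 436.893ms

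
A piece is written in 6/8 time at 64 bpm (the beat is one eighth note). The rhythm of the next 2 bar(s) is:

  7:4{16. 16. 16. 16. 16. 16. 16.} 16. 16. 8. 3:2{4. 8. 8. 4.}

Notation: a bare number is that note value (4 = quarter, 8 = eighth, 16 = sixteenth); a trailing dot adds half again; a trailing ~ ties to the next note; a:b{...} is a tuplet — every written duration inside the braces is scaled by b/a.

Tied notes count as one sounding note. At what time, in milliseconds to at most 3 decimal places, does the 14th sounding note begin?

1. 0.0ms @ 0 + 401.786ms (3/7)
2. 401.786ms @ 3/7 + 401.786ms (3/7)
3. 803.571ms @ 6/7 + 401.786ms (3/7)
4. 1205.357ms @ 9/7 + 401.786ms (3/7)
5. 1607.143ms @ 12/7 + 401.786ms (3/7)
6. 2008.929ms @ 15/7 + 401.786ms (3/7)
7. 2410.714ms @ 18/7 + 401.786ms (3/7)
8. 2812.5ms @ 3 + 703.125ms (3/4)
9. 3515.625ms @ 15/4 + 703.125ms (3/4)
10. 4218.75ms @ 9/2 + 1406.25ms (3/2)
11. 5625.0ms @ 6 + 1875.0ms (2)
12. 7500.0ms @ 8 + 937.5ms (1)
13. 8437.5ms @ 9 + 937.5ms (1)
14. 9375.0ms @ 10 + 1875.0ms (2)

note 14 onset = 10b = 9375.0ms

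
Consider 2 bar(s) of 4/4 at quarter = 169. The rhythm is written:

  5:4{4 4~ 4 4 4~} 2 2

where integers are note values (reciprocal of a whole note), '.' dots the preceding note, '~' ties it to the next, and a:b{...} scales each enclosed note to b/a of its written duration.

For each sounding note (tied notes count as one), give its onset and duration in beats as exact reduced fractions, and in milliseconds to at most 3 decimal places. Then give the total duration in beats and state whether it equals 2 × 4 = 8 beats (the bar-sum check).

1) 0.0ms=0b +284.024ms=4/5b
2) 284.024ms=4/5b +568.047ms=8/5b
3) 852.071ms=12/5b +284.024ms=4/5b
4) 1136.095ms=16/5b +994.083ms=14/5b
5) 2130.178ms=6b +710.059ms=2b
Σ=8b of 8 (169bpm 4/4) — PASS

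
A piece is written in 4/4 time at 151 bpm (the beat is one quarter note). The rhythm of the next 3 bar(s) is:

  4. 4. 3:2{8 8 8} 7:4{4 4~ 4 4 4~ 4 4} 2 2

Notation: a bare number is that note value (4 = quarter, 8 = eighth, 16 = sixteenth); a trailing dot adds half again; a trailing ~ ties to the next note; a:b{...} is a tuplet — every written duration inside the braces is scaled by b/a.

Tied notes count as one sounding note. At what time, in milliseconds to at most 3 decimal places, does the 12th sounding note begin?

1. 0.0ms @ 0 + 596.026ms (3/2)
2. 596.026ms @ 3/2 + 596.026ms (3/2)
3. 1192.053ms @ 3 + 132.45ms (1/3)
4. 1324.503ms @ 10/3 + 132.45ms (1/3)
5. 1456.954ms @ 11/3 + 132.45ms (1/3)
6. 1589.404ms @ 4 + 227.058ms (4/7)
7. 1816.462ms @ 32/7 + 454.115ms (8/7)
8. 2270.577ms @ 40/7 + 227.058ms (4/7)
9. 2497.635ms @ 44/7 + 454.115ms (8/7)
10. 2951.75ms @ 52/7 + 227.058ms (4/7)
11. 3178.808ms @ 8 + 794.702ms (2)
12. 3973.51ms @ 10 + 794.702ms (2)

note 12 onset = 10b = 3973.51ms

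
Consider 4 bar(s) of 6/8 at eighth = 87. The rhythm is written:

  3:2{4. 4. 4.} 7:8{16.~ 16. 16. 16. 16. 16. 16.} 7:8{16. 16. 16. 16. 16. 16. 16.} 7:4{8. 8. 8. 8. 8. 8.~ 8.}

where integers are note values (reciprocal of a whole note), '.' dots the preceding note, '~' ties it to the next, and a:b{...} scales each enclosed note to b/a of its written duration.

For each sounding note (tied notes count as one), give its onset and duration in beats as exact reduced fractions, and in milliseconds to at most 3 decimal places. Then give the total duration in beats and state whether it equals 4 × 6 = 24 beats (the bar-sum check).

1) 0.0ms=0b +1379.31ms=2b
2) 1379.31ms=2b +1379.31ms=2b
3) 2758.621ms=4b +1379.31ms=2b
4) 4137.931ms=6b +1182.266ms=12/7b
5) 5320.197ms=54/7b +591.133ms=6/7b
6) 5911.33ms=60/7b +591.133ms=6/7b
7) 6502.463ms=66/7b +591.133ms=6/7b
8) 7093.596ms=72/7b +591.133ms=6/7b
9) 7684.729ms=78/7b +591.133ms=6/7b
10) 8275.862ms=12b +591.133ms=6/7b
11) 8866.995ms=90/7b +591.133ms=6/7b
12) 9458.128ms=96/7b +591.133ms=6/7b
13) 10049.261ms=102/7b +591.133ms=6/7b
14) 10640.394ms=108/7b +591.133ms=6/7b
15) 11231.527ms=114/7b +591.133ms=6/7b
16) 11822.66ms=120/7b +591.133ms=6/7b
17) 12413.793ms=18b +591.133ms=6/7b
18) 13004.926ms=132/7b +591.133ms=6/7b
19) 13596.059ms=138/7b +591.133ms=6/7b
20) 14187.192ms=144/7b +591.133ms=6/7b
21) 14778.325ms=150/7b +591.133ms=6/7b
22) 15369.458ms=156/7b +1182.266ms=12/7b
Σ=24b of 24 (87bpm 6/8) — PASS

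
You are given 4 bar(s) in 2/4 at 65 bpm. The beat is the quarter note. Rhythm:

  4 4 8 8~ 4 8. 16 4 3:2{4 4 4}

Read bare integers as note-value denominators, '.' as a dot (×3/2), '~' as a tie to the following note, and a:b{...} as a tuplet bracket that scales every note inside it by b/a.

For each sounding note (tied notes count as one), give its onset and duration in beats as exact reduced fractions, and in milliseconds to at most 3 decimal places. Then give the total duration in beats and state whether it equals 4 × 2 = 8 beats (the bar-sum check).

1) 0.0ms=0b +923.077ms=1b
2) 923.077ms=1b +923.077ms=1b
3) 1846.154ms=2b +461.538ms=1/2b
4) 2307.692ms=5/2b +1384.615ms=3/2b
5) 3692.308ms=4b +692.308ms=3/4b
6) 4384.615ms=19/4b +230.769ms=1/4b
7) 4615.385ms=5b +923.077ms=1b
8) 5538.462ms=6b +615.385ms=2/3b
9) 6153.846ms=20/3b +615.385ms=2/3b
10) 6769.231ms=22/3b +615.385ms=2/3b
Σ=8b of 8 (65bpm 2/4) — PASS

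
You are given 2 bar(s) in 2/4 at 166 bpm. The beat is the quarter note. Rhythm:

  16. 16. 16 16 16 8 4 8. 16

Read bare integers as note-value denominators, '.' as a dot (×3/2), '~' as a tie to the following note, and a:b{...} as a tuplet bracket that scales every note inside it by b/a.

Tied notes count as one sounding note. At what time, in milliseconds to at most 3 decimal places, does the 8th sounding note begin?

1. 0.0ms @ 0 + 135.542ms (3/8)
2. 135.542ms @ 3/8 + 135.542ms (3/8)
3. 271.084ms @ 3/4 + 90.361ms (1/4)
4. 361.446ms @ 1 + 90.361ms (1/4)
5. 451.807ms @ 5/4 + 90.361ms (1/4)
6. 542.169ms @ 3/2 + 180.723ms (1/2)
7. 722.892ms @ 2 + 361.446ms (1)
8. 1084.337ms @ 3 + 271.084ms (3/4)
9. 1355.422ms @ 15/4 + 90.361ms (1/4)

note 8 onset = 3b = 1084.337ms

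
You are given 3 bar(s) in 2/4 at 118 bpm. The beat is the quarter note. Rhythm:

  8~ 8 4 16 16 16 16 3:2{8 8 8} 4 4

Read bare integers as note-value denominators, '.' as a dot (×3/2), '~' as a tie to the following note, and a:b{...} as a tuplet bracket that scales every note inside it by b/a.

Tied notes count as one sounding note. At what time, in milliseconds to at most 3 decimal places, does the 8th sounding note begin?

1. 0.0ms @ 0 + 508.475ms (1)
2. 508.475ms @ 1 + 508.475ms (1)
3. 1016.949ms @ 2 + 127.119ms (1/4)
4. 1144.068ms @ 9/4 + 127.119ms (1/4)
5. 1271.186ms @ 5/2 + 127.119ms (1/4)
6. 1398.305ms @ 11/4 + 127.119ms (1/4)
7. 1525.424ms @ 3 + 169.492ms (1/3)
8. 1694.915ms @ 10/3 + 169.492ms (1/3)
9. 1864.407ms @ 11/3 + 169.492ms (1/3)
10. 2033.898ms @ 4 + 508.475ms (1)
11. 2542.373ms @ 5 + 508.475ms (1)

note 8 onset = 10/3b = 1694.915ms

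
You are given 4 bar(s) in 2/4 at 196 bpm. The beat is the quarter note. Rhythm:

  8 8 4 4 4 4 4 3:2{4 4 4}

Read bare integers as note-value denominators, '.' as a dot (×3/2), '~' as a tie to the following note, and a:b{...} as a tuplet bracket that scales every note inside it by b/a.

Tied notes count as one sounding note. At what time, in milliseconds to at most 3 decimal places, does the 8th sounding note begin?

1. 0.0ms @ 0 + 153.061ms (1/2)
2. 153.061ms @ 1/2 + 153.061ms (1/2)
3. 306.122ms @ 1 + 306.122ms (1)
4. 612.245ms @ 2 + 306.122ms (1)
5. 918.367ms @ 3 + 306.122ms (1)
6. 1224.49ms @ 4 + 306.122ms (1)
7. 1530.612ms @ 5 + 306.122ms (1)
8. 1836.735ms @ 6 + 204.082ms (2/3)
9. 2040.816ms @ 20/3 + 204.082ms (2/3)
10. 2244.898ms @ 22/3 + 204.082ms (2/3)

note 8 onset = 6b = 1836.735ms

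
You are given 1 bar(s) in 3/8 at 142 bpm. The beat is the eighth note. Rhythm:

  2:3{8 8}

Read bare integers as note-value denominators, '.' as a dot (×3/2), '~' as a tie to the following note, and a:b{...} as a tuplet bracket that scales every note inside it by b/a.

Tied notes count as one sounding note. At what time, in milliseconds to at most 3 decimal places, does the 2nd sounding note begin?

1. 0.0ms @ 0 + 633.803ms (3/2)
2. 633.803ms @ 3/2 + 633.803ms (3/2)

note 2 onset = 3/2b = 633.803ms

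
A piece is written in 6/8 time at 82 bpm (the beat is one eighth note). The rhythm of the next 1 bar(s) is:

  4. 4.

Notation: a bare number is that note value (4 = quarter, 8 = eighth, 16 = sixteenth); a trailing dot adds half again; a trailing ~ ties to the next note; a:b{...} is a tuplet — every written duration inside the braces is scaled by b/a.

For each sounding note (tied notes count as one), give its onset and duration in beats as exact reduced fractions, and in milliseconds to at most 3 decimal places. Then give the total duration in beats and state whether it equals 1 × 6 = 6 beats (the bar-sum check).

1) 0.0ms=0b +2195.122ms=3b
2) 2195.122ms=3b +2195.122ms=3b
Σ=6b of 6 (82bpm 6/8) — PASS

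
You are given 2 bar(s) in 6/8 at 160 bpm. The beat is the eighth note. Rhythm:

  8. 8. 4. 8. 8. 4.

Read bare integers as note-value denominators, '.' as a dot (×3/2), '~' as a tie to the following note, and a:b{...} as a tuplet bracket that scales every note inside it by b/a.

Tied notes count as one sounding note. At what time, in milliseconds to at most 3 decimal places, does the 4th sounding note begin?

1. 0.0ms @ 0 + 562.5ms (3/2)
2. 562.5ms @ 3/2 + 562.5ms (3/2)
3. 1125.0ms @ 3 + 1125.0ms (3)
4. 2250.0ms @ 6 + 562.5ms (3/2)
5. 2812.5ms @ 15/2 + 562.5ms (3/2)
6. 3375.0ms @ 9 + 1125.0ms (3)

note 4 onset = 6b = 2250.0ms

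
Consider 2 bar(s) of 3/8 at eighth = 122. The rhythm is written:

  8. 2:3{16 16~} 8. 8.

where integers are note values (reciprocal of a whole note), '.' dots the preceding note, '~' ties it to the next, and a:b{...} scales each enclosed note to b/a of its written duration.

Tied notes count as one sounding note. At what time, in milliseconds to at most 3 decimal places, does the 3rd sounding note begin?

note 3 onset = 9/4b = 1106.557ms

1. 0.0ms @ 0 + 737.705ms (3/2)
2. 737.705ms @ 3/2 + 368.852ms (3/4)
3. 1106.557ms @ 9/4 + 1106.557ms (9/4)
4. 2213.115ms @ 9/2 + 737.705ms (3/2)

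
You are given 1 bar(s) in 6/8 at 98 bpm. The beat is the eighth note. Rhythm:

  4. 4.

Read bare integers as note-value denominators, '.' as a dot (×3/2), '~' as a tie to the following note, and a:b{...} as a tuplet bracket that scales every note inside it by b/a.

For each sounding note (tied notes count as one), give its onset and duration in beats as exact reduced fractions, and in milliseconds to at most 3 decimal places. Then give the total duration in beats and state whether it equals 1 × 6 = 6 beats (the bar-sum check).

1) 0.0ms=0b +1836.735ms=3b
2) 1836.735ms=3b +1836.735ms=3b
Σ=6b of 6 (98bpm 6/8) — PASS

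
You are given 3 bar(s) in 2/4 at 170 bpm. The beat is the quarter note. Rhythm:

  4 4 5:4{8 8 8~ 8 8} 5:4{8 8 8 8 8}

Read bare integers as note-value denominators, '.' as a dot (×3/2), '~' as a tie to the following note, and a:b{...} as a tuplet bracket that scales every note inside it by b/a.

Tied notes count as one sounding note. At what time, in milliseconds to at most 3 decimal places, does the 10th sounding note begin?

note 10 onset = 26/5b = 1835.294ms

1. 0.0ms @ 0 + 352.941ms (1)
2. 352.941ms @ 1 + 352.941ms (1)
3. 705.882ms @ 2 + 141.176ms (2/5)
4. 847.059ms @ 12/5 + 141.176ms (2/5)
5. 988.235ms @ 14/5 + 282.353ms (4/5)
6. 1270.588ms @ 18/5 + 141.176ms (2/5)
7. 1411.765ms @ 4 + 141.176ms (2/5)
8. 1552.941ms @ 22/5 + 141.176ms (2/5)
9. 1694.118ms @ 24/5 + 141.176ms (2/5)
10. 1835.294ms @ 26/5 + 141.176ms (2/5)
11. 1976.471ms @ 28/5 + 141.176ms (2/5)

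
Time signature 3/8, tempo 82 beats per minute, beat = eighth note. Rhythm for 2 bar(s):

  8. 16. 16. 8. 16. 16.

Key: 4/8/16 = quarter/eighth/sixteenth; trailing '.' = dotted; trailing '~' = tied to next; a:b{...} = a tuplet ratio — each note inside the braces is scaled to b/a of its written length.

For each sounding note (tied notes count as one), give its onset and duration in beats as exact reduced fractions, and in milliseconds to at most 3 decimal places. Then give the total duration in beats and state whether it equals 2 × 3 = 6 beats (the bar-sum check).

1) 0.0ms=0b +1097.561ms=3/2b
2) 1097.561ms=3/2b +548.78ms=3/4b
3) 1646.341ms=9/4b +548.78ms=3/4b
4) 2195.122ms=3b +1097.561ms=3/2b
5) 3292.683ms=9/2b +548.78ms=3/4b
6) 3841.463ms=21/4b +548.78ms=3/4b
Σ=6b of 6 (82bpm 3/8) — PASS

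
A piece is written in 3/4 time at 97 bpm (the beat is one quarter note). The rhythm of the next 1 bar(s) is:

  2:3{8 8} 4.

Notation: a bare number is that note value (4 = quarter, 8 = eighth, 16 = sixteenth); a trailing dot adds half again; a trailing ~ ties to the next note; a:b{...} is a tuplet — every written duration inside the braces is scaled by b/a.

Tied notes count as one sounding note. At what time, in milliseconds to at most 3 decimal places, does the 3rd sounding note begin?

1. 0.0ms @ 0 + 463.918ms (3/4)
2. 463.918ms @ 3/4 + 463.918ms (3/4)
3. 927.835ms @ 3/2 + 927.835ms (3/2)

note 3 onset = 3/2b = 927.835ms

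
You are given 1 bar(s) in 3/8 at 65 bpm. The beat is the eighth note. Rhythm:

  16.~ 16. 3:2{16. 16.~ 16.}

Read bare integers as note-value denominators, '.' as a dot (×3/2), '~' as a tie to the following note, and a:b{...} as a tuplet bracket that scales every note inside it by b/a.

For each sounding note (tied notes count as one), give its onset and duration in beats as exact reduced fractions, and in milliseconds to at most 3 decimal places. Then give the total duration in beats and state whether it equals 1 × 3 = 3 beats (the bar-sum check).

1) 0.0ms=0b +1384.615ms=3/2b
2) 1384.615ms=3/2b +461.538ms=1/2b
3) 1846.154ms=2b +923.077ms=1b
Σ=3b of 3 (65bpm 3/8) — PASS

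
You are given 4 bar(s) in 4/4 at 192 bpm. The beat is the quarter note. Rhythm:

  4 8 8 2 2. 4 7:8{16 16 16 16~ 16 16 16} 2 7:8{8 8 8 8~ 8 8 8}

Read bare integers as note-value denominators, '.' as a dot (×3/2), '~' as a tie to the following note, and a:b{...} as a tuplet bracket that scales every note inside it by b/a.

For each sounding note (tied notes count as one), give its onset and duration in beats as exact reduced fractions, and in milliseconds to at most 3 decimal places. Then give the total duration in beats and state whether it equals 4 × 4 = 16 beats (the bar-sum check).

1) 0.0ms=0b +312.5ms=1b
2) 312.5ms=1b +156.25ms=1/2b
3) 468.75ms=3/2b +156.25ms=1/2b
4) 625.0ms=2b +625.0ms=2b
5) 1250.0ms=4b +937.5ms=3b
6) 2187.5ms=7b +312.5ms=1b
7) 2500.0ms=8b +89.286ms=2/7b
8) 2589.286ms=58/7b +89.286ms=2/7b
9) 2678.571ms=60/7b +89.286ms=2/7b
10) 2767.857ms=62/7b +178.571ms=4/7b
11) 2946.429ms=66/7b +89.286ms=2/7b
12) 3035.714ms=68/7b +89.286ms=2/7b
13) 3125.0ms=10b +625.0ms=2b
14) 3750.0ms=12b +178.571ms=4/7b
15) 3928.571ms=88/7b +178.571ms=4/7b
16) 4107.143ms=92/7b +178.571ms=4/7b
17) 4285.714ms=96/7b +357.143ms=8/7b
18) 4642.857ms=104/7b +178.571ms=4/7b
19) 4821.429ms=108/7b +178.571ms=4/7b
Σ=16b of 16 (192bpm 4/4) — PASS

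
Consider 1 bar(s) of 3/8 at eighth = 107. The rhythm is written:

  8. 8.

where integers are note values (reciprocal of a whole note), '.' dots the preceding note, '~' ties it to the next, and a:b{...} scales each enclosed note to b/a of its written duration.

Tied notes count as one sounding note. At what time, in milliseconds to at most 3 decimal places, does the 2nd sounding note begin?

note 2 onset = 3/2b = 841.121ms

1. 0.0ms @ 0 + 841.121ms (3/2)
2. 841.121ms @ 3/2 + 841.121ms (3/2)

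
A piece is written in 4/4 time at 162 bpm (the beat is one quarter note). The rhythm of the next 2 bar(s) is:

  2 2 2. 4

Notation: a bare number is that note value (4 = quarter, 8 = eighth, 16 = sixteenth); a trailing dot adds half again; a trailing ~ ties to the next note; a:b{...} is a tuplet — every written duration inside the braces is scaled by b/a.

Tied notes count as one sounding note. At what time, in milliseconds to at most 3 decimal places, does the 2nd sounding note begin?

note 2 onset = 2b = 740.741ms

1. 0.0ms @ 0 + 740.741ms (2)
2. 740.741ms @ 2 + 740.741ms (2)
3. 1481.481ms @ 4 + 1111.111ms (3)
4. 2592.593ms @ 7 + 370.37ms (1)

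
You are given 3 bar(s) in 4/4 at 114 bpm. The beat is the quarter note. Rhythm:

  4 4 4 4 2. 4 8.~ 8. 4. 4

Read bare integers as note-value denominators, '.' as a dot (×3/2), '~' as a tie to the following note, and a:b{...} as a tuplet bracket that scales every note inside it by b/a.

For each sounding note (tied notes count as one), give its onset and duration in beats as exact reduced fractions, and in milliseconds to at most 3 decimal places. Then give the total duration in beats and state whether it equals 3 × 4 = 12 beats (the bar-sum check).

1) 0.0ms=0b +526.316ms=1b
2) 526.316ms=1b +526.316ms=1b
3) 1052.632ms=2b +526.316ms=1b
4) 1578.947ms=3b +526.316ms=1b
5) 2105.263ms=4b +1578.947ms=3b
6) 3684.211ms=7b +526.316ms=1b
7) 4210.526ms=8b +789.474ms=3/2b
8) 5000.0ms=19/2b +789.474ms=3/2b
9) 5789.474ms=11b +526.316ms=1b
Σ=12b of 12 (114bpm 4/4) — PASS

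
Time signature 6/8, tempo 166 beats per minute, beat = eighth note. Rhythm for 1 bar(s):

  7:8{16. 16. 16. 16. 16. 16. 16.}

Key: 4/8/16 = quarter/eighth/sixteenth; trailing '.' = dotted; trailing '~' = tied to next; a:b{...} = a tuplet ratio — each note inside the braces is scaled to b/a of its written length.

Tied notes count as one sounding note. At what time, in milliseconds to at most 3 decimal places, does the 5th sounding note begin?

1. 0.0ms @ 0 + 309.811ms (6/7)
2. 309.811ms @ 6/7 + 309.811ms (6/7)
3. 619.621ms @ 12/7 + 309.811ms (6/7)
4. 929.432ms @ 18/7 + 309.811ms (6/7)
5. 1239.243ms @ 24/7 + 309.811ms (6/7)
6. 1549.053ms @ 30/7 + 309.811ms (6/7)
7. 1858.864ms @ 36/7 + 309.811ms (6/7)

note 5 onset = 24/7b = 1239.243ms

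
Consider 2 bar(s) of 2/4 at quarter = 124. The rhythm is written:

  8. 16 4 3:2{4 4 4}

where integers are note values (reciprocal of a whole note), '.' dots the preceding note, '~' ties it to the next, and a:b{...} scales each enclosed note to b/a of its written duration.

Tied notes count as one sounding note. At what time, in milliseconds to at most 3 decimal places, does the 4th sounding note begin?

note 4 onset = 2b = 967.742ms

1. 0.0ms @ 0 + 362.903ms (3/4)
2. 362.903ms @ 3/4 + 120.968ms (1/4)
3. 483.871ms @ 1 + 483.871ms (1)
4. 967.742ms @ 2 + 322.581ms (2/3)
5. 1290.323ms @ 8/3 + 322.581ms (2/3)
6. 1612.903ms @ 10/3 + 322.581ms (2/3)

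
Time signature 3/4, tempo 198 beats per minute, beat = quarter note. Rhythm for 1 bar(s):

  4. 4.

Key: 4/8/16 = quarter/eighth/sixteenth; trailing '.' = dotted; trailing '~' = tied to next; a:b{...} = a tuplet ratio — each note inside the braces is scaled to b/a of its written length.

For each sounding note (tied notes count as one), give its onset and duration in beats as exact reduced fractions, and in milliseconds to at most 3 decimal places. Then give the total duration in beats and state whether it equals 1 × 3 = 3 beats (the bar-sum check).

1) 0.0ms=0b +454.545ms=3/2b
2) 454.545ms=3/2b +454.545ms=3/2b
Σ=3b of 3 (198bpm 3/4) — PASS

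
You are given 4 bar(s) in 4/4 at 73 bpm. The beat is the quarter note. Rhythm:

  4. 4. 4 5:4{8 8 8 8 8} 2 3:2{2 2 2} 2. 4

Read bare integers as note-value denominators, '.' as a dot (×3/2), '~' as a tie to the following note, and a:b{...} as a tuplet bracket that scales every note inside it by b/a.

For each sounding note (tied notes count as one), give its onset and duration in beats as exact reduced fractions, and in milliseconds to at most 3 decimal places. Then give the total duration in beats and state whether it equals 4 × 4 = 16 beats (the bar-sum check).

1) 0.0ms=0b +1232.877ms=3/2b
2) 1232.877ms=3/2b +1232.877ms=3/2b
3) 2465.753ms=3b +821.918ms=1b
4) 3287.671ms=4b +328.767ms=2/5b
5) 3616.438ms=22/5b +328.767ms=2/5b
6) 3945.205ms=24/5b +328.767ms=2/5b
7) 4273.973ms=26/5b +328.767ms=2/5b
8) 4602.74ms=28/5b +328.767ms=2/5b
9) 4931.507ms=6b +1643.836ms=2b
10) 6575.342ms=8b +1095.89ms=4/3b
11) 7671.233ms=28/3b +1095.89ms=4/3b
12) 8767.123ms=32/3b +1095.89ms=4/3b
13) 9863.014ms=12b +2465.753ms=3b
14) 12328.767ms=15b +821.918ms=1b
Σ=16b of 16 (73bpm 4/4) — PASS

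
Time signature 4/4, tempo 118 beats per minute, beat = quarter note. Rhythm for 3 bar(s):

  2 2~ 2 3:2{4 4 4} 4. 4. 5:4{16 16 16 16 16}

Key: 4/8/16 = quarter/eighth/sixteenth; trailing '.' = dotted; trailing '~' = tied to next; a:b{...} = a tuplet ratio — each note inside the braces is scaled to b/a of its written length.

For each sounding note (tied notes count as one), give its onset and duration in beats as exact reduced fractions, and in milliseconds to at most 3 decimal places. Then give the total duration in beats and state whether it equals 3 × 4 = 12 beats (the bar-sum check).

1) 0.0ms=0b +1016.949ms=2b
2) 1016.949ms=2b +2033.898ms=4b
3) 3050.847ms=6b +338.983ms=2/3b
4) 3389.831ms=20/3b +338.983ms=2/3b
5) 3728.814ms=22/3b +338.983ms=2/3b
6) 4067.797ms=8b +762.712ms=3/2b
7) 4830.508ms=19/2b +762.712ms=3/2b
8) 5593.22ms=11b +101.695ms=1/5b
9) 5694.915ms=56/5b +101.695ms=1/5b
10) 5796.61ms=57/5b +101.695ms=1/5b
11) 5898.305ms=58/5b +101.695ms=1/5b
12) 6000.0ms=59/5b +101.695ms=1/5b
Σ=12b of 12 (118bpm 4/4) — PASS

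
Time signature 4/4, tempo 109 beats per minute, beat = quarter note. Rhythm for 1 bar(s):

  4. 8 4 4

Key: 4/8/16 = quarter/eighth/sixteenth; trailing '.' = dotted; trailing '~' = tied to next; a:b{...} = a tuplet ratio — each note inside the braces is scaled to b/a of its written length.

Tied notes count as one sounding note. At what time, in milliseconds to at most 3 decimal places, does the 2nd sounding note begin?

1. 0.0ms @ 0 + 825.688ms (3/2)
2. 825.688ms @ 3/2 + 275.229ms (1/2)
3. 1100.917ms @ 2 + 550.459ms (1)
4. 1651.376ms @ 3 + 550.459ms (1)

note 2 onset = 3/2b = 825.688ms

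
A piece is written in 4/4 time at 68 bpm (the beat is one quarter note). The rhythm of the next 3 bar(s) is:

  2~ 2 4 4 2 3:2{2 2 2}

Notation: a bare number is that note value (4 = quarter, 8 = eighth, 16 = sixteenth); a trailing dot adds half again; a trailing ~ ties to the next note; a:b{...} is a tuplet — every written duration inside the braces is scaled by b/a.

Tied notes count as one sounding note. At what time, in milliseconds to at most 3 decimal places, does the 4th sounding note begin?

note 4 onset = 6b = 5294.118ms

1. 0.0ms @ 0 + 3529.412ms (4)
2. 3529.412ms @ 4 + 882.353ms (1)
3. 4411.765ms @ 5 + 882.353ms (1)
4. 5294.118ms @ 6 + 1764.706ms (2)
5. 7058.824ms @ 8 + 1176.471ms (4/3)
6. 8235.294ms @ 28/3 + 1176.471ms (4/3)
7. 9411.765ms @ 32/3 + 1176.471ms (4/3)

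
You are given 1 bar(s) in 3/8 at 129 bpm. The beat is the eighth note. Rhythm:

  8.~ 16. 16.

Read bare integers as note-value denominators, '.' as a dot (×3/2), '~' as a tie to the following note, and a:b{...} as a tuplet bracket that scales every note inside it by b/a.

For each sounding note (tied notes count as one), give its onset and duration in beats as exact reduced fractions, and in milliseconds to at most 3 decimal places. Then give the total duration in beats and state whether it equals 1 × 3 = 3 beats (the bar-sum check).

1) 0.0ms=0b +1046.512ms=9/4b
2) 1046.512ms=9/4b +348.837ms=3/4b
Σ=3b of 3 (129bpm 3/8) — PASS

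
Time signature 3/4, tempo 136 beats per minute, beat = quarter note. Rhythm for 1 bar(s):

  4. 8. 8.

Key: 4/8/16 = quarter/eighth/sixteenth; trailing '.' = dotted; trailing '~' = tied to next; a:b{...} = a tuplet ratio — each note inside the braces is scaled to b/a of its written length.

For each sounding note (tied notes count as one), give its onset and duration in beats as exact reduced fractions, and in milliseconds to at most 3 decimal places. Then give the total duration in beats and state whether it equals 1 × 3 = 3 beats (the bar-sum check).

1) 0.0ms=0b +661.765ms=3/2b
2) 661.765ms=3/2b +330.882ms=3/4b
3) 992.647ms=9/4b +330.882ms=3/4b
Σ=3b of 3 (136bpm 3/4) — PASS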